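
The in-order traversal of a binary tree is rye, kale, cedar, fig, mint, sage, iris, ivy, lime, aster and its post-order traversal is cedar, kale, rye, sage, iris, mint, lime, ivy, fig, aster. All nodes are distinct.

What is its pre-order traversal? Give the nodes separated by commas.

aster, fig, rye, kale, cedar, ivy, mint, iris, sage, lime

The last element of post-order is the root; it splits in-order into left and right subtrees.
Root aster: left subtree has 9 nodes {rye, kale, cedar, fig, mint, sage, iris, ivy, lime}, right has 0 { }.
  Root fig: left subtree has 3 nodes {rye, kale, cedar}, right has 5 {mint, sage, iris, ivy, lime}.
    Root rye: left subtree has 0 nodes { }, right has 2 {kale, cedar}.
      Root kale: left subtree has 0 nodes { }, right has 1 {cedar}.
    Root ivy: left subtree has 3 nodes {mint, sage, iris}, right has 1 {lime}.
      Root mint: left subtree has 0 nodes { }, right has 2 {sage, iris}.
        Root iris: left subtree has 1 node {sage}, right has 0 { }.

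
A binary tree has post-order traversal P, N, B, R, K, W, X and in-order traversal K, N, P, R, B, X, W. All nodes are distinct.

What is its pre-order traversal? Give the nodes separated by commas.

X, K, R, N, P, B, W

The last element of post-order is the root; it splits in-order into left and right subtrees.
Root X: left subtree has 5 nodes {K, N, P, R, B}, right has 1 {W}.
  Root K: left subtree has 0 nodes { }, right has 4 {N, P, R, B}.
    Root R: left subtree has 2 nodes {N, P}, right has 1 {B}.
      Root N: left subtree has 0 nodes { }, right has 1 {P}.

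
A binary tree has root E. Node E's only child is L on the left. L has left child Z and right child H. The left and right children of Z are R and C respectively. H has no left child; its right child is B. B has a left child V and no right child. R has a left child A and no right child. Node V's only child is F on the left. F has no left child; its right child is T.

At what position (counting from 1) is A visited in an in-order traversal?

1

In-order visits the left subtree, then the node, then the right subtree.
At E: go left to L.
  At L: go left to Z.
    At Z: go left to R.
      At R: go left to A.
        A is a leaf — visit A.
      Visit R.
      At R: no right child.
    Visit Z.
    At Z: go right to C.
      C is a leaf — visit C.
  Visit L.
  At L: go right to H.
    At H: no left child.
    Visit H.
    At H: go right to B.
      At B: go left to V.
        At V: go left to F.
          At F: no left child.
          Visit F.
          At F: go right to T.
            T is a leaf — visit T.
        Visit V.
        At V: no right child.
      Visit B.
      At B: no right child.
Visit E.
At E: no right child.
Full in-order sequence: A, R, Z, C, L, H, F, T, V, B, E.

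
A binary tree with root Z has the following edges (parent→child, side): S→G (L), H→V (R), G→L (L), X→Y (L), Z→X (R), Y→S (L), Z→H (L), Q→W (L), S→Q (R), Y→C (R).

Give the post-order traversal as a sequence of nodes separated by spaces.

V H L G W Q S C Y X Z

Post-order visits the left subtree, then the right subtree, then the node.
At Z: go left to H.
  At H: no left child.
  At H: go right to V.
    V is a leaf — visit V.
  Visit H.
At Z: go right to X.
  At X: go left to Y.
    At Y: go left to S.
      At S: go left to G.
        At G: go left to L.
          L is a leaf — visit L.
        At G: no right child.
        Visit G.
      At S: go right to Q.
        At Q: go left to W.
          W is a leaf — visit W.
        At Q: no right child.
        Visit Q.
      Visit S.
    At Y: go right to C.
      C is a leaf — visit C.
    Visit Y.
  At X: no right child.
  Visit X.
Visit Z.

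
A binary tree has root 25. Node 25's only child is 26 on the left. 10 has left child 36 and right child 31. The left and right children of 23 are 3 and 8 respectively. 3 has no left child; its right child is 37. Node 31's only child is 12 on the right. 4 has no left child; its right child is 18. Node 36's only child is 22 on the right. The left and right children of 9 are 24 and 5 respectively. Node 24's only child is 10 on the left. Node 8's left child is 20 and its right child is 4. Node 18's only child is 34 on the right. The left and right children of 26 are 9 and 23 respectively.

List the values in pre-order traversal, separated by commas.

Pre-order visits the node, then its left subtree, then its right subtree.
Visit 25.
At 25: go left to 26.
  Visit 26.
  At 26: go left to 9.
    Visit 9.
    At 9: go left to 24.
      Visit 24.
      At 24: go left to 10.
        Visit 10.
        At 10: go left to 36.
          Visit 36.
          At 36: no left child.
          At 36: go right to 22.
            22 is a leaf — visit 22.
        At 10: go right to 31.
          Visit 31.
          At 31: no left child.
          At 31: go right to 12.
            12 is a leaf — visit 12.
      At 24: no right child.
    At 9: go right to 5.
      5 is a leaf — visit 5.
  At 26: go right to 23.
    Visit 23.
    At 23: go left to 3.
      Visit 3.
      At 3: no left child.
      At 3: go right to 37.
        37 is a leaf — visit 37.
    At 23: go right to 8.
      Visit 8.
      At 8: go left to 20.
        20 is a leaf — visit 20.
      At 8: go right to 4.
        Visit 4.
        At 4: no left child.
        At 4: go right to 18.
          Visit 18.
          At 18: no left child.
          At 18: go right to 34.
            34 is a leaf — visit 34.
At 25: no right child.

25, 26, 9, 24, 10, 36, 22, 31, 12, 5, 23, 3, 37, 8, 20, 4, 18, 34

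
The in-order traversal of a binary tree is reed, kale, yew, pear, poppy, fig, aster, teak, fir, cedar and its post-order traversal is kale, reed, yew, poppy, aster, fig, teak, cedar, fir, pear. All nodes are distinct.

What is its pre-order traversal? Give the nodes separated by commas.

The last element of post-order is the root; it splits in-order into left and right subtrees.
Root pear: left subtree has 3 nodes {reed, kale, yew}, right has 6 {poppy, fig, aster, teak, fir, cedar}.
  Root yew: left subtree has 2 nodes {reed, kale}, right has 0 { }.
    Root reed: left subtree has 0 nodes { }, right has 1 {kale}.
  Root fir: left subtree has 4 nodes {poppy, fig, aster, teak}, right has 1 {cedar}.
    Root teak: left subtree has 3 nodes {poppy, fig, aster}, right has 0 { }.
      Root fig: left subtree has 1 node {poppy}, right has 1 {aster}.

pear, yew, reed, kale, fir, teak, fig, poppy, aster, cedar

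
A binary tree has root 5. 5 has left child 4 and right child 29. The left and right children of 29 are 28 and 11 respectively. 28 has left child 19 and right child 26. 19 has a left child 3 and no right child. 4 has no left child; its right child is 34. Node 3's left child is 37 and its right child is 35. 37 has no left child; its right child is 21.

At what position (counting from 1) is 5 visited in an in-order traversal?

In-order visits the left subtree, then the node, then the right subtree.
At 5: go left to 4.
  At 4: no left child.
  Visit 4.
  At 4: go right to 34.
    34 is a leaf — visit 34.
Visit 5.
At 5: go right to 29.
  At 29: go left to 28.
    At 28: go left to 19.
      At 19: go left to 3.
        At 3: go left to 37.
          At 37: no left child.
          Visit 37.
          At 37: go right to 21.
            21 is a leaf — visit 21.
        Visit 3.
        At 3: go right to 35.
          35 is a leaf — visit 35.
      Visit 19.
      At 19: no right child.
    Visit 28.
    At 28: go right to 26.
      26 is a leaf — visit 26.
  Visit 29.
  At 29: go right to 11.
    11 is a leaf — visit 11.
Full in-order sequence: 4, 34, 5, 37, 21, 3, 35, 19, 28, 26, 29, 11.

3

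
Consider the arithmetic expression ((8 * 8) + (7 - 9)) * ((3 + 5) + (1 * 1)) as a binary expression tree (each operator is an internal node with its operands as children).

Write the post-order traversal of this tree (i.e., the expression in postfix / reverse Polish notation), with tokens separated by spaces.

8 8 * 7 9 - + 3 5 + 1 1 * + *

Post-order on an expression tree gives postfix notation: for each operator, emit left operand, right operand, then the operator.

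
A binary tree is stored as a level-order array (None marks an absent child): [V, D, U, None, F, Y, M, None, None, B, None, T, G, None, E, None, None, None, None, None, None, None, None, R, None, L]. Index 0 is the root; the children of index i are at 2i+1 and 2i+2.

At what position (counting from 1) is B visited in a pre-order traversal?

4

Pre-order visits the node, then its left subtree, then its right subtree.
Visit V.
At V: go left to D.
  Visit D.
  At D: no left child.
  At D: go right to F.
    Visit F.
    At F: go left to B.
      B is a leaf — visit B.
    At F: no right child.
At V: go right to U.
  Visit U.
  At U: go left to Y.
    Visit Y.
    At Y: go left to T.
      Visit T.
      At T: go left to R.
        R is a leaf — visit R.
      At T: no right child.
    At Y: go right to G.
      Visit G.
      At G: go left to L.
        L is a leaf — visit L.
      At G: no right child.
  At U: go right to M.
    Visit M.
    At M: no left child.
    At M: go right to E.
      E is a leaf — visit E.
Full pre-order sequence: V, D, F, B, U, Y, T, R, G, L, M, E.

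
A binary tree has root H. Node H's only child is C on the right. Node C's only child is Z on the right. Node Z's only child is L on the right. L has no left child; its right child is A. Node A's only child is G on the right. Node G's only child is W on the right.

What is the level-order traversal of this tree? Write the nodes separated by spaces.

H C Z L A G W

Level-order visits nodes level by level from the root, left to right within each level.
Level 0: H
Level 1: C
Level 2: Z
Level 3: L
Level 4: A
Level 5: G
Level 6: W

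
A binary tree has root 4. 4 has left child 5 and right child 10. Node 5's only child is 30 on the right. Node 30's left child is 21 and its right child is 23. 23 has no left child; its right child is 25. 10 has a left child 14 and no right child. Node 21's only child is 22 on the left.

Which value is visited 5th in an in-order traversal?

In-order visits the left subtree, then the node, then the right subtree.
At 4: go left to 5.
  At 5: no left child.
  Visit 5.
  At 5: go right to 30.
    At 30: go left to 21.
      At 21: go left to 22.
        22 is a leaf — visit 22.
      Visit 21.
      At 21: no right child.
    Visit 30.
    At 30: go right to 23.
      At 23: no left child.
      Visit 23.
      At 23: go right to 25.
        25 is a leaf — visit 25.
Visit 4.
At 4: go right to 10.
  At 10: go left to 14.
    14 is a leaf — visit 14.
  Visit 10.
  At 10: no right child.
Full in-order sequence: 5, 22, 21, 30, 23, 25, 4, 14, 10.

23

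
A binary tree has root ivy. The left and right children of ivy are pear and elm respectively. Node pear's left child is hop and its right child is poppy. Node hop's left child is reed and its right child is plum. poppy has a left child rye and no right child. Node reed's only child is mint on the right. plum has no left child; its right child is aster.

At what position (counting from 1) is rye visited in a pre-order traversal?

9

Pre-order visits the node, then its left subtree, then its right subtree.
Visit ivy.
At ivy: go left to pear.
  Visit pear.
  At pear: go left to hop.
    Visit hop.
    At hop: go left to reed.
      Visit reed.
      At reed: no left child.
      At reed: go right to mint.
        mint is a leaf — visit mint.
    At hop: go right to plum.
      Visit plum.
      At plum: no left child.
      At plum: go right to aster.
        aster is a leaf — visit aster.
  At pear: go right to poppy.
    Visit poppy.
    At poppy: go left to rye.
      rye is a leaf — visit rye.
    At poppy: no right child.
At ivy: go right to elm.
  elm is a leaf — visit elm.
Full pre-order sequence: ivy, pear, hop, reed, mint, plum, aster, poppy, rye, elm.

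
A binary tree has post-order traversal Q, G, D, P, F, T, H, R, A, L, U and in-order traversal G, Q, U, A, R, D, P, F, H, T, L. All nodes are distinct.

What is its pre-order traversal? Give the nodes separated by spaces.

U G Q L A R H F P D T

The last element of post-order is the root; it splits in-order into left and right subtrees.
Root U: left subtree has 2 nodes {G, Q}, right has 8 {A, R, D, P, F, H, T, L}.
  Root G: left subtree has 0 nodes { }, right has 1 {Q}.
  Root L: left subtree has 7 nodes {A, R, D, P, F, H, T}, right has 0 { }.
    Root A: left subtree has 0 nodes { }, right has 6 {R, D, P, F, H, T}.
      Root R: left subtree has 0 nodes { }, right has 5 {D, P, F, H, T}.
        Root H: left subtree has 3 nodes {D, P, F}, right has 1 {T}.
          Root F: left subtree has 2 nodes {D, P}, right has 0 { }.
            Root P: left subtree has 1 node {D}, right has 0 { }.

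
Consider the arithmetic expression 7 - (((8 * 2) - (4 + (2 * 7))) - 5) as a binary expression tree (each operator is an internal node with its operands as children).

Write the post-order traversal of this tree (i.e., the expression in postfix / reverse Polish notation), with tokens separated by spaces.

Post-order on an expression tree gives postfix notation: for each operator, emit left operand, right operand, then the operator.

7 8 2 * 4 2 7 * + - 5 - -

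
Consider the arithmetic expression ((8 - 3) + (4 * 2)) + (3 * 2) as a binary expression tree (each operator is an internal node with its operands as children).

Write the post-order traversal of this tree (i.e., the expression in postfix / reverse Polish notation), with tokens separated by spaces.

8 3 - 4 2 * + 3 2 * +

Post-order on an expression tree gives postfix notation: for each operator, emit left operand, right operand, then the operator.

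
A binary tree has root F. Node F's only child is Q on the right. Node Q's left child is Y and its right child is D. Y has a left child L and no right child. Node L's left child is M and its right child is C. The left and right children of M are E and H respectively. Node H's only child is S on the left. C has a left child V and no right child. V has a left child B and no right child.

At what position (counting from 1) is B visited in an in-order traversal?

In-order visits the left subtree, then the node, then the right subtree.
At F: no left child.
Visit F.
At F: go right to Q.
  At Q: go left to Y.
    At Y: go left to L.
      At L: go left to M.
        At M: go left to E.
          E is a leaf — visit E.
        Visit M.
        At M: go right to H.
          At H: go left to S.
            S is a leaf — visit S.
          Visit H.
          At H: no right child.
      Visit L.
      At L: go right to C.
        At C: go left to V.
          At V: go left to B.
            B is a leaf — visit B.
          Visit V.
          At V: no right child.
        Visit C.
        At C: no right child.
    Visit Y.
    At Y: no right child.
  Visit Q.
  At Q: go right to D.
    D is a leaf — visit D.
Full in-order sequence: F, E, M, S, H, L, B, V, C, Y, Q, D.

7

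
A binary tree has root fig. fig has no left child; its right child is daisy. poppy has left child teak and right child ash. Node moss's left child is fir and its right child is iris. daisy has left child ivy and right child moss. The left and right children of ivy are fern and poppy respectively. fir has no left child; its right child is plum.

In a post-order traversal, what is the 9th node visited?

Post-order visits the left subtree, then the right subtree, then the node.
At fig: no left child.
At fig: go right to daisy.
  At daisy: go left to ivy.
    At ivy: go left to fern.
      fern is a leaf — visit fern.
    At ivy: go right to poppy.
      At poppy: go left to teak.
        teak is a leaf — visit teak.
      At poppy: go right to ash.
        ash is a leaf — visit ash.
      Visit poppy.
    Visit ivy.
  At daisy: go right to moss.
    At moss: go left to fir.
      At fir: no left child.
      At fir: go right to plum.
        plum is a leaf — visit plum.
      Visit fir.
    At moss: go right to iris.
      iris is a leaf — visit iris.
    Visit moss.
  Visit daisy.
Visit fig.
Full post-order sequence: fern, teak, ash, poppy, ivy, plum, fir, iris, moss, daisy, fig.

moss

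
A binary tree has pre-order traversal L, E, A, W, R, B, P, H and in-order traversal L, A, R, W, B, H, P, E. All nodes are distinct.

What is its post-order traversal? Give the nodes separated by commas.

The first element of pre-order is the root; it splits in-order into left and right subtrees.
Root L: left subtree has 0 nodes { }, right has 7 {A, R, W, B, H, P, E}.
  Root E: left subtree has 6 nodes {A, R, W, B, H, P}, right has 0 { }.
    Root A: left subtree has 0 nodes { }, right has 5 {R, W, B, H, P}.
      Root W: left subtree has 1 node {R}, right has 3 {B, H, P}.
        Root B: left subtree has 0 nodes { }, right has 2 {H, P}.
          Root P: left subtree has 1 node {H}, right has 0 { }.

R, H, P, B, W, A, E, L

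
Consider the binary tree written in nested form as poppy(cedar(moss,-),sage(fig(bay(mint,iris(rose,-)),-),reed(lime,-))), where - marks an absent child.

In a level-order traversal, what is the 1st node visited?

poppy

Level-order visits nodes level by level from the root, left to right within each level.
Level 0: poppy
Level 1: cedar, sage
Level 2: moss, fig, reed
Level 3: bay, lime
Level 4: mint, iris
Level 5: rose
Full level-order sequence: poppy, cedar, sage, moss, fig, reed, bay, lime, mint, iris, rose.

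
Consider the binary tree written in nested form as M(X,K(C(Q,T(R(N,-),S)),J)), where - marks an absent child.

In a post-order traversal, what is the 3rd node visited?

N

Post-order visits the left subtree, then the right subtree, then the node.
At M: go left to X.
  X is a leaf — visit X.
At M: go right to K.
  At K: go left to C.
    At C: go left to Q.
      Q is a leaf — visit Q.
    At C: go right to T.
      At T: go left to R.
        At R: go left to N.
          N is a leaf — visit N.
        At R: no right child.
        Visit R.
      At T: go right to S.
        S is a leaf — visit S.
      Visit T.
    Visit C.
  At K: go right to J.
    J is a leaf — visit J.
  Visit K.
Visit M.
Full post-order sequence: X, Q, N, R, S, T, C, J, K, M.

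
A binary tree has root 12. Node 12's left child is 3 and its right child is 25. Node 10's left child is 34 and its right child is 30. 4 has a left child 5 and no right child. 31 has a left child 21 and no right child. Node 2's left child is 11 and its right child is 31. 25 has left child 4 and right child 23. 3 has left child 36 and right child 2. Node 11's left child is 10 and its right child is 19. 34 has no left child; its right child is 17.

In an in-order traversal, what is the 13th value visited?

5

In-order visits the left subtree, then the node, then the right subtree.
At 12: go left to 3.
  At 3: go left to 36.
    36 is a leaf — visit 36.
  Visit 3.
  At 3: go right to 2.
    At 2: go left to 11.
      At 11: go left to 10.
        At 10: go left to 34.
          At 34: no left child.
          Visit 34.
          At 34: go right to 17.
            17 is a leaf — visit 17.
        Visit 10.
        At 10: go right to 30.
          30 is a leaf — visit 30.
      Visit 11.
      At 11: go right to 19.
        19 is a leaf — visit 19.
    Visit 2.
    At 2: go right to 31.
      At 31: go left to 21.
        21 is a leaf — visit 21.
      Visit 31.
      At 31: no right child.
Visit 12.
At 12: go right to 25.
  At 25: go left to 4.
    At 4: go left to 5.
      5 is a leaf — visit 5.
    Visit 4.
    At 4: no right child.
  Visit 25.
  At 25: go right to 23.
    23 is a leaf — visit 23.
Full in-order sequence: 36, 3, 34, 17, 10, 30, 11, 19, 2, 21, 31, 12, 5, 4, 25, 23.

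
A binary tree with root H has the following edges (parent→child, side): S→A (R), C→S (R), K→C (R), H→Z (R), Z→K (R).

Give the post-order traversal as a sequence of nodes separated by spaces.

Post-order visits the left subtree, then the right subtree, then the node.
At H: no left child.
At H: go right to Z.
  At Z: no left child.
  At Z: go right to K.
    At K: no left child.
    At K: go right to C.
      At C: no left child.
      At C: go right to S.
        At S: no left child.
        At S: go right to A.
          A is a leaf — visit A.
        Visit S.
      Visit C.
    Visit K.
  Visit Z.
Visit H.

A S C K Z H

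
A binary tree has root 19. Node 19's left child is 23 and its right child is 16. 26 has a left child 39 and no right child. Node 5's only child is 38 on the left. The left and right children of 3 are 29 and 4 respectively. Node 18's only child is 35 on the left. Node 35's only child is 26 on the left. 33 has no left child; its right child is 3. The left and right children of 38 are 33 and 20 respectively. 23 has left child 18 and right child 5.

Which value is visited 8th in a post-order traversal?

Post-order visits the left subtree, then the right subtree, then the node.
At 19: go left to 23.
  At 23: go left to 18.
    At 18: go left to 35.
      At 35: go left to 26.
        At 26: go left to 39.
          39 is a leaf — visit 39.
        At 26: no right child.
        Visit 26.
      At 35: no right child.
      Visit 35.
    At 18: no right child.
    Visit 18.
  At 23: go right to 5.
    At 5: go left to 38.
      At 38: go left to 33.
        At 33: no left child.
        At 33: go right to 3.
          At 3: go left to 29.
            29 is a leaf — visit 29.
          At 3: go right to 4.
            4 is a leaf — visit 4.
          Visit 3.
        Visit 33.
      At 38: go right to 20.
        20 is a leaf — visit 20.
      Visit 38.
    At 5: no right child.
    Visit 5.
  Visit 23.
At 19: go right to 16.
  16 is a leaf — visit 16.
Visit 19.
Full post-order sequence: 39, 26, 35, 18, 29, 4, 3, 33, 20, 38, 5, 23, 16, 19.

33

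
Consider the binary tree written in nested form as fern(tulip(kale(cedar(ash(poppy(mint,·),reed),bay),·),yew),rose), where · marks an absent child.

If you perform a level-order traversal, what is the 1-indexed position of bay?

Level-order visits nodes level by level from the root, left to right within each level.
Level 0: fern
Level 1: tulip, rose
Level 2: kale, yew
Level 3: cedar
Level 4: ash, bay
Level 5: poppy, reed
Level 6: mint
Full level-order sequence: fern, tulip, rose, kale, yew, cedar, ash, bay, poppy, reed, mint.

8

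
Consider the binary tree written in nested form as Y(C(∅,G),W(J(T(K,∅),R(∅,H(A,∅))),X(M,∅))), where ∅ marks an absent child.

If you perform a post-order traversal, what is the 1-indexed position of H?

6

Post-order visits the left subtree, then the right subtree, then the node.
At Y: go left to C.
  At C: no left child.
  At C: go right to G.
    G is a leaf — visit G.
  Visit C.
At Y: go right to W.
  At W: go left to J.
    At J: go left to T.
      At T: go left to K.
        K is a leaf — visit K.
      At T: no right child.
      Visit T.
    At J: go right to R.
      At R: no left child.
      At R: go right to H.
        At H: go left to A.
          A is a leaf — visit A.
        At H: no right child.
        Visit H.
      Visit R.
    Visit J.
  At W: go right to X.
    At X: go left to M.
      M is a leaf — visit M.
    At X: no right child.
    Visit X.
  Visit W.
Visit Y.
Full post-order sequence: G, C, K, T, A, H, R, J, M, X, W, Y.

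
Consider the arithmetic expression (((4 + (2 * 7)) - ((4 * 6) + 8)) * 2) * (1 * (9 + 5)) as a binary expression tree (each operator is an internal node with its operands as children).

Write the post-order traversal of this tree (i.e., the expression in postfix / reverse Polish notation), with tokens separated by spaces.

4 2 7 * + 4 6 * 8 + - 2 * 1 9 5 + * *

Post-order on an expression tree gives postfix notation: for each operator, emit left operand, right operand, then the operator.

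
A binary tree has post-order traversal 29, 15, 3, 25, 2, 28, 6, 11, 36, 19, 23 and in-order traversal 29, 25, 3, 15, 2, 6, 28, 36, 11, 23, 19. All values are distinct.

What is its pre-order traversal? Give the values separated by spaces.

The last element of post-order is the root; it splits in-order into left and right subtrees.
Root 23: left subtree has 9 nodes {29, 25, 3, 15, 2, 6, 28, 36, 11}, right has 1 {19}.
  Root 36: left subtree has 7 nodes {29, 25, 3, 15, 2, 6, 28}, right has 1 {11}.
    Root 6: left subtree has 5 nodes {29, 25, 3, 15, 2}, right has 1 {28}.
      Root 2: left subtree has 4 nodes {29, 25, 3, 15}, right has 0 { }.
        Root 25: left subtree has 1 node {29}, right has 2 {3, 15}.
          Root 3: left subtree has 0 nodes { }, right has 1 {15}.

23 36 6 2 25 29 3 15 28 11 19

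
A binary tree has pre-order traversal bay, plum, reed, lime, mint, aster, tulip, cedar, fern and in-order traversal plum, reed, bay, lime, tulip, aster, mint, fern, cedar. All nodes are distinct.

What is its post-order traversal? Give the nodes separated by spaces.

The first element of pre-order is the root; it splits in-order into left and right subtrees.
Root bay: left subtree has 2 nodes {plum, reed}, right has 6 {lime, tulip, aster, mint, fern, cedar}.
  Root plum: left subtree has 0 nodes { }, right has 1 {reed}.
  Root lime: left subtree has 0 nodes { }, right has 5 {tulip, aster, mint, fern, cedar}.
    Root mint: left subtree has 2 nodes {tulip, aster}, right has 2 {fern, cedar}.
      Root aster: left subtree has 1 node {tulip}, right has 0 { }.
      Root cedar: left subtree has 1 node {fern}, right has 0 { }.

reed plum tulip aster fern cedar mint lime bay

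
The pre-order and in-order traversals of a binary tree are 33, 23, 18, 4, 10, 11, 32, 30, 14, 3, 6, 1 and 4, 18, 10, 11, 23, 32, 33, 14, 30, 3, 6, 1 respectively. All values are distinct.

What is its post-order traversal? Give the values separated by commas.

The first element of pre-order is the root; it splits in-order into left and right subtrees.
Root 33: left subtree has 6 nodes {4, 18, 10, 11, 23, 32}, right has 5 {14, 30, 3, 6, 1}.
  Root 23: left subtree has 4 nodes {4, 18, 10, 11}, right has 1 {32}.
    Root 18: left subtree has 1 node {4}, right has 2 {10, 11}.
      Root 10: left subtree has 0 nodes { }, right has 1 {11}.
  Root 30: left subtree has 1 node {14}, right has 3 {3, 6, 1}.
    Root 3: left subtree has 0 nodes { }, right has 2 {6, 1}.
      Root 6: left subtree has 0 nodes { }, right has 1 {1}.

4, 11, 10, 18, 32, 23, 14, 1, 6, 3, 30, 33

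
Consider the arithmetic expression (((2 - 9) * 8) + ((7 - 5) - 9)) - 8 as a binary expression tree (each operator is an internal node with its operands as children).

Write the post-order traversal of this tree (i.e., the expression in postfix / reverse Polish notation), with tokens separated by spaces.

2 9 - 8 * 7 5 - 9 - + 8 -

Post-order on an expression tree gives postfix notation: for each operator, emit left operand, right operand, then the operator.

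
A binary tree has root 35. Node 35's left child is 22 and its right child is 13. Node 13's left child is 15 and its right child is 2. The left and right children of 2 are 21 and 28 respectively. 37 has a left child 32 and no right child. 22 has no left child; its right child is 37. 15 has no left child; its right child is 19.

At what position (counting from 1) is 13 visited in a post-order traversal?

Post-order visits the left subtree, then the right subtree, then the node.
At 35: go left to 22.
  At 22: no left child.
  At 22: go right to 37.
    At 37: go left to 32.
      32 is a leaf — visit 32.
    At 37: no right child.
    Visit 37.
  Visit 22.
At 35: go right to 13.
  At 13: go left to 15.
    At 15: no left child.
    At 15: go right to 19.
      19 is a leaf — visit 19.
    Visit 15.
  At 13: go right to 2.
    At 2: go left to 21.
      21 is a leaf — visit 21.
    At 2: go right to 28.
      28 is a leaf — visit 28.
    Visit 2.
  Visit 13.
Visit 35.
Full post-order sequence: 32, 37, 22, 19, 15, 21, 28, 2, 13, 35.

9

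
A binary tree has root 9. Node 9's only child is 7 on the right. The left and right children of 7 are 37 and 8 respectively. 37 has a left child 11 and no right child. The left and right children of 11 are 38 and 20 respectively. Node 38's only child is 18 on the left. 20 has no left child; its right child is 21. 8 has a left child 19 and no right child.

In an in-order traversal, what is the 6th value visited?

21

In-order visits the left subtree, then the node, then the right subtree.
At 9: no left child.
Visit 9.
At 9: go right to 7.
  At 7: go left to 37.
    At 37: go left to 11.
      At 11: go left to 38.
        At 38: go left to 18.
          18 is a leaf — visit 18.
        Visit 38.
        At 38: no right child.
      Visit 11.
      At 11: go right to 20.
        At 20: no left child.
        Visit 20.
        At 20: go right to 21.
          21 is a leaf — visit 21.
    Visit 37.
    At 37: no right child.
  Visit 7.
  At 7: go right to 8.
    At 8: go left to 19.
      19 is a leaf — visit 19.
    Visit 8.
    At 8: no right child.
Full in-order sequence: 9, 18, 38, 11, 20, 21, 37, 7, 19, 8.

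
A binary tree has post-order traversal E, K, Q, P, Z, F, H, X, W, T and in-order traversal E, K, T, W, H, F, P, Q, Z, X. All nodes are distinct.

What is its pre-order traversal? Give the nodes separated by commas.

The last element of post-order is the root; it splits in-order into left and right subtrees.
Root T: left subtree has 2 nodes {E, K}, right has 7 {W, H, F, P, Q, Z, X}.
  Root K: left subtree has 1 node {E}, right has 0 { }.
  Root W: left subtree has 0 nodes { }, right has 6 {H, F, P, Q, Z, X}.
    Root X: left subtree has 5 nodes {H, F, P, Q, Z}, right has 0 { }.
      Root H: left subtree has 0 nodes { }, right has 4 {F, P, Q, Z}.
        Root F: left subtree has 0 nodes { }, right has 3 {P, Q, Z}.
          Root Z: left subtree has 2 nodes {P, Q}, right has 0 { }.
            Root P: left subtree has 0 nodes { }, right has 1 {Q}.

T, K, E, W, X, H, F, Z, P, Q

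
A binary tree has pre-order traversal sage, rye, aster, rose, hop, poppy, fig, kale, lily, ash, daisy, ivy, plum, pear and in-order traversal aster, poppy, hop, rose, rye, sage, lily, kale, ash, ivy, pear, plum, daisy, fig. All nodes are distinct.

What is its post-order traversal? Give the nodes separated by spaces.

poppy hop rose aster rye lily pear plum ivy daisy ash kale fig sage

The first element of pre-order is the root; it splits in-order into left and right subtrees.
Root sage: left subtree has 5 nodes {aster, poppy, hop, rose, rye}, right has 8 {lily, kale, ash, ivy, pear, plum, daisy, fig}.
  Root rye: left subtree has 4 nodes {aster, poppy, hop, rose}, right has 0 { }.
    Root aster: left subtree has 0 nodes { }, right has 3 {poppy, hop, rose}.
      Root rose: left subtree has 2 nodes {poppy, hop}, right has 0 { }.
        Root hop: left subtree has 1 node {poppy}, right has 0 { }.
  Root fig: left subtree has 7 nodes {lily, kale, ash, ivy, pear, plum, daisy}, right has 0 { }.
    Root kale: left subtree has 1 node {lily}, right has 5 {ash, ivy, pear, plum, daisy}.
      Root ash: left subtree has 0 nodes { }, right has 4 {ivy, pear, plum, daisy}.
        Root daisy: left subtree has 3 nodes {ivy, pear, plum}, right has 0 { }.
          Root ivy: left subtree has 0 nodes { }, right has 2 {pear, plum}.
            Root plum: left subtree has 1 node {pear}, right has 0 { }.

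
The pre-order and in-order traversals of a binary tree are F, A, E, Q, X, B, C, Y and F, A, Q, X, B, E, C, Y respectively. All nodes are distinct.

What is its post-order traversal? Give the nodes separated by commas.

B, X, Q, Y, C, E, A, F

The first element of pre-order is the root; it splits in-order into left and right subtrees.
Root F: left subtree has 0 nodes { }, right has 7 {A, Q, X, B, E, C, Y}.
  Root A: left subtree has 0 nodes { }, right has 6 {Q, X, B, E, C, Y}.
    Root E: left subtree has 3 nodes {Q, X, B}, right has 2 {C, Y}.
      Root Q: left subtree has 0 nodes { }, right has 2 {X, B}.
        Root X: left subtree has 0 nodes { }, right has 1 {B}.
      Root C: left subtree has 0 nodes { }, right has 1 {Y}.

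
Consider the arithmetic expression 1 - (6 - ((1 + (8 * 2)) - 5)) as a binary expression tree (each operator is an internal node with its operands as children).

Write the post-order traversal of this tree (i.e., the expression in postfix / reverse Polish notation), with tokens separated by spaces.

Post-order on an expression tree gives postfix notation: for each operator, emit left operand, right operand, then the operator.

1 6 1 8 2 * + 5 - - -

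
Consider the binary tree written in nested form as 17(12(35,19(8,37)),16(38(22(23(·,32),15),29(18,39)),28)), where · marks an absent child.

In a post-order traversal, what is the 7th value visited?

23

Post-order visits the left subtree, then the right subtree, then the node.
At 17: go left to 12.
  At 12: go left to 35.
    35 is a leaf — visit 35.
  At 12: go right to 19.
    At 19: go left to 8.
      8 is a leaf — visit 8.
    At 19: go right to 37.
      37 is a leaf — visit 37.
    Visit 19.
  Visit 12.
At 17: go right to 16.
  At 16: go left to 38.
    At 38: go left to 22.
      At 22: go left to 23.
        At 23: no left child.
        At 23: go right to 32.
          32 is a leaf — visit 32.
        Visit 23.
      At 22: go right to 15.
        15 is a leaf — visit 15.
      Visit 22.
    At 38: go right to 29.
      At 29: go left to 18.
        18 is a leaf — visit 18.
      At 29: go right to 39.
        39 is a leaf — visit 39.
      Visit 29.
    Visit 38.
  At 16: go right to 28.
    28 is a leaf — visit 28.
  Visit 16.
Visit 17.
Full post-order sequence: 35, 8, 37, 19, 12, 32, 23, 15, 22, 18, 39, 29, 38, 28, 16, 17.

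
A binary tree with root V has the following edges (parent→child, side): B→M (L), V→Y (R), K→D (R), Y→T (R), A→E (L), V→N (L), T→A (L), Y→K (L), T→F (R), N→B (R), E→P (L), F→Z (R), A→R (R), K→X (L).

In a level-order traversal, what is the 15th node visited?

P

Level-order visits nodes level by level from the root, left to right within each level.
Level 0: V
Level 1: N, Y
Level 2: B, K, T
Level 3: M, X, D, A, F
Level 4: E, R, Z
Level 5: P
Full level-order sequence: V, N, Y, B, K, T, M, X, D, A, F, E, R, Z, P.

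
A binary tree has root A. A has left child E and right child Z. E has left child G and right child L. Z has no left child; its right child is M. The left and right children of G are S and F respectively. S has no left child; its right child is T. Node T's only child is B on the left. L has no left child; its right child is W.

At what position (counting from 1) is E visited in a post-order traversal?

8

Post-order visits the left subtree, then the right subtree, then the node.
At A: go left to E.
  At E: go left to G.
    At G: go left to S.
      At S: no left child.
      At S: go right to T.
        At T: go left to B.
          B is a leaf — visit B.
        At T: no right child.
        Visit T.
      Visit S.
    At G: go right to F.
      F is a leaf — visit F.
    Visit G.
  At E: go right to L.
    At L: no left child.
    At L: go right to W.
      W is a leaf — visit W.
    Visit L.
  Visit E.
At A: go right to Z.
  At Z: no left child.
  At Z: go right to M.
    M is a leaf — visit M.
  Visit Z.
Visit A.
Full post-order sequence: B, T, S, F, G, W, L, E, M, Z, A.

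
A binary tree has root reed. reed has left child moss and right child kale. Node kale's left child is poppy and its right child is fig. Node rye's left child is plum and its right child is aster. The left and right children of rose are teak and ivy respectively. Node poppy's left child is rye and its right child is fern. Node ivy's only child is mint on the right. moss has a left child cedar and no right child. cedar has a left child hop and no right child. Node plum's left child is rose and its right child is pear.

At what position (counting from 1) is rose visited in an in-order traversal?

In-order visits the left subtree, then the node, then the right subtree.
At reed: go left to moss.
  At moss: go left to cedar.
    At cedar: go left to hop.
      hop is a leaf — visit hop.
    Visit cedar.
    At cedar: no right child.
  Visit moss.
  At moss: no right child.
Visit reed.
At reed: go right to kale.
  At kale: go left to poppy.
    At poppy: go left to rye.
      At rye: go left to plum.
        At plum: go left to rose.
          At rose: go left to teak.
            teak is a leaf — visit teak.
          Visit rose.
          At rose: go right to ivy.
            At ivy: no left child.
            Visit ivy.
            At ivy: go right to mint.
              mint is a leaf — visit mint.
        Visit plum.
        At plum: go right to pear.
          pear is a leaf — visit pear.
      Visit rye.
      At rye: go right to aster.
        aster is a leaf — visit aster.
    Visit poppy.
    At poppy: go right to fern.
      fern is a leaf — visit fern.
  Visit kale.
  At kale: go right to fig.
    fig is a leaf — visit fig.
Full in-order sequence: hop, cedar, moss, reed, teak, rose, ivy, mint, plum, pear, rye, aster, poppy, fern, kale, fig.

6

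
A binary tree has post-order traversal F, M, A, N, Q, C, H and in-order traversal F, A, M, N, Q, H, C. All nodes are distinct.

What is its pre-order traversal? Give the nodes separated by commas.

H, Q, N, A, F, M, C

The last element of post-order is the root; it splits in-order into left and right subtrees.
Root H: left subtree has 5 nodes {F, A, M, N, Q}, right has 1 {C}.
  Root Q: left subtree has 4 nodes {F, A, M, N}, right has 0 { }.
    Root N: left subtree has 3 nodes {F, A, M}, right has 0 { }.
      Root A: left subtree has 1 node {F}, right has 1 {M}.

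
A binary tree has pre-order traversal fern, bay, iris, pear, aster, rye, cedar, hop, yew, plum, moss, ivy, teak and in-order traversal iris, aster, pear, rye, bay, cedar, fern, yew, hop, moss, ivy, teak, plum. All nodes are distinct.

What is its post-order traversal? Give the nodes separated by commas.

aster, rye, pear, iris, cedar, bay, yew, teak, ivy, moss, plum, hop, fern

The first element of pre-order is the root; it splits in-order into left and right subtrees.
Root fern: left subtree has 6 nodes {iris, aster, pear, rye, bay, cedar}, right has 6 {yew, hop, moss, ivy, teak, plum}.
  Root bay: left subtree has 4 nodes {iris, aster, pear, rye}, right has 1 {cedar}.
    Root iris: left subtree has 0 nodes { }, right has 3 {aster, pear, rye}.
      Root pear: left subtree has 1 node {aster}, right has 1 {rye}.
  Root hop: left subtree has 1 node {yew}, right has 4 {moss, ivy, teak, plum}.
    Root plum: left subtree has 3 nodes {moss, ivy, teak}, right has 0 { }.
      Root moss: left subtree has 0 nodes { }, right has 2 {ivy, teak}.
        Root ivy: left subtree has 0 nodes { }, right has 1 {teak}.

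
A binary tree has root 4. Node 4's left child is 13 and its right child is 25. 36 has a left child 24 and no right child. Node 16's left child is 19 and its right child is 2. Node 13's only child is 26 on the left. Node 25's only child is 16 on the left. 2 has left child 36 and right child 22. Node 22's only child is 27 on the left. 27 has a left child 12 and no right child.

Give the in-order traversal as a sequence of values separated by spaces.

In-order visits the left subtree, then the node, then the right subtree.
At 4: go left to 13.
  At 13: go left to 26.
    26 is a leaf — visit 26.
  Visit 13.
  At 13: no right child.
Visit 4.
At 4: go right to 25.
  At 25: go left to 16.
    At 16: go left to 19.
      19 is a leaf — visit 19.
    Visit 16.
    At 16: go right to 2.
      At 2: go left to 36.
        At 36: go left to 24.
          24 is a leaf — visit 24.
        Visit 36.
        At 36: no right child.
      Visit 2.
      At 2: go right to 22.
        At 22: go left to 27.
          At 27: go left to 12.
            12 is a leaf — visit 12.
          Visit 27.
          At 27: no right child.
        Visit 22.
        At 22: no right child.
  Visit 25.
  At 25: no right child.

26 13 4 19 16 24 36 2 12 27 22 25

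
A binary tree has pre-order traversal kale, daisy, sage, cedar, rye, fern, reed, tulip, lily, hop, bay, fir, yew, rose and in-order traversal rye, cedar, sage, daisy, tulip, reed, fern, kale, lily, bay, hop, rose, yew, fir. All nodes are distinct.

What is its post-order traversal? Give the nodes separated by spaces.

rye cedar sage tulip reed fern daisy bay rose yew fir hop lily kale

The first element of pre-order is the root; it splits in-order into left and right subtrees.
Root kale: left subtree has 7 nodes {rye, cedar, sage, daisy, tulip, reed, fern}, right has 6 {lily, bay, hop, rose, yew, fir}.
  Root daisy: left subtree has 3 nodes {rye, cedar, sage}, right has 3 {tulip, reed, fern}.
    Root sage: left subtree has 2 nodes {rye, cedar}, right has 0 { }.
      Root cedar: left subtree has 1 node {rye}, right has 0 { }.
    Root fern: left subtree has 2 nodes {tulip, reed}, right has 0 { }.
      Root reed: left subtree has 1 node {tulip}, right has 0 { }.
  Root lily: left subtree has 0 nodes { }, right has 5 {bay, hop, rose, yew, fir}.
    Root hop: left subtree has 1 node {bay}, right has 3 {rose, yew, fir}.
      Root fir: left subtree has 2 nodes {rose, yew}, right has 0 { }.
        Root yew: left subtree has 1 node {rose}, right has 0 { }.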